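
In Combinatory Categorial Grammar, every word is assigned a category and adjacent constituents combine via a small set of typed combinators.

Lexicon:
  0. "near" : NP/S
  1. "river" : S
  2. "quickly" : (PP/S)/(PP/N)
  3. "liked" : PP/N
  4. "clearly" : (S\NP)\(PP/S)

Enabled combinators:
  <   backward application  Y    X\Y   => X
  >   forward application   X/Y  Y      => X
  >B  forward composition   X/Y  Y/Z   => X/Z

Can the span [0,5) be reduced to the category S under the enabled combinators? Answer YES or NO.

YES

[0,5] S   <
  [0,2] NP   >
    [0,1] "near" : NP/S
    [1,2] "river" : S
  [2,5] S\NP   <
    [2,4] PP/S   >
      [2,3] "quickly" : (PP/S)/(PP/N)
      [3,4] "liked" : PP/N
    [4,5] "clearly" : (S\NP)\(PP/S)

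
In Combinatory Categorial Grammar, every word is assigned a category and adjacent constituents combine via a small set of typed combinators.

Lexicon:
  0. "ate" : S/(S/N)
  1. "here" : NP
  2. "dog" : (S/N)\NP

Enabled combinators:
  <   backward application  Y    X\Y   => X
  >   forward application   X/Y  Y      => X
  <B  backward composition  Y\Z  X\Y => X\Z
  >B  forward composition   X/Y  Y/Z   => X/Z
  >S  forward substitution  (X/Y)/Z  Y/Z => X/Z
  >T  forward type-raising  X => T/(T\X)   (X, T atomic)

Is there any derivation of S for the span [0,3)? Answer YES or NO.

YES

[0,3] S   >
  [0,1] "ate" : S/(S/N)
  [1,3] S/N   <
    [1,2] "here" : NP
    [2,3] "dog" : (S/N)\NP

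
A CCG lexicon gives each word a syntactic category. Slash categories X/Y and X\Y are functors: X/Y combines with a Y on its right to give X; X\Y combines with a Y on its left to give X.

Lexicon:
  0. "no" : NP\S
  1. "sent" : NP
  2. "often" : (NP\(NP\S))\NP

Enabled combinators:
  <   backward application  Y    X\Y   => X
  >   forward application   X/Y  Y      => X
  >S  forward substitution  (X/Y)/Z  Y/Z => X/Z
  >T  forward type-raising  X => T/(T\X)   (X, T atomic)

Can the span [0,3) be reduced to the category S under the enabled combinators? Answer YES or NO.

NP\S NP (NP\(NP\S))\NP
CKY chart[0,3] = {N/(N\NP), NP, NP/(NP\NP), PP/(PP\NP), S/(S\NP)}; S ∉ chart

NO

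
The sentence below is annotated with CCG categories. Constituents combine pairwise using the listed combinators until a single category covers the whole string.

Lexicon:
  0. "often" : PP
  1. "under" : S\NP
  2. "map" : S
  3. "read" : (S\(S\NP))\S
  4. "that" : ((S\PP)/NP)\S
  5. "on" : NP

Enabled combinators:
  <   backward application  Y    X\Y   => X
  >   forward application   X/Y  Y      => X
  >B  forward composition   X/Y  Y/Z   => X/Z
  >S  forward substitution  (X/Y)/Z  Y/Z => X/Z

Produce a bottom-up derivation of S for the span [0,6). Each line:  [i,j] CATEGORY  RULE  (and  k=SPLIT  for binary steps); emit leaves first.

[0,1] PP  lex  "often"
[1,2] S\NP  lex  "under"
[2,3] S  lex  "map"
[3,4] (S\(S\NP))\S  lex  "read"
[2,4] S\(S\NP)  <  k=3
[1,4] S  <  k=2
[4,5] ((S\PP)/NP)\S  lex  "that"
[1,5] (S\PP)/NP  <  k=4
[5,6] NP  lex  "on"
[1,6] S\PP  >  k=5
[0,6] S  <  k=1

[0,6] S   <
  [0,1] "often" : PP
  [1,6] S\PP   >
    [1,5] (S\PP)/NP   <
      [1,4] S   <
        [1,2] "under" : S\NP
        [2,4] S\(S\NP)   <
          [2,3] "map" : S
          [3,4] "read" : (S\(S\NP))\S
      [4,5] "that" : ((S\PP)/NP)\S
    [5,6] "on" : NP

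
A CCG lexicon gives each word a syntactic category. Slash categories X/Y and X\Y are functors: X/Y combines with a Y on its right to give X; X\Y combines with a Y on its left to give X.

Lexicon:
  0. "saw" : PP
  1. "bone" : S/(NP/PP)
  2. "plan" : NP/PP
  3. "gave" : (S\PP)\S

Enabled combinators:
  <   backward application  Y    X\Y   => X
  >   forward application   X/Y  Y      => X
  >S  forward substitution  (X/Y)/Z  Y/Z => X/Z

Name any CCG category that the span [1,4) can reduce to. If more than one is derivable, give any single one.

[0,4] S   <
  [0,1] "saw" : PP
  [1,4] S\PP   <
    [1,3] S   >
      [1,2] "bone" : S/(NP/PP)
      [2,3] "plan" : NP/PP
    [3,4] "gave" : (S\PP)\S

S\PP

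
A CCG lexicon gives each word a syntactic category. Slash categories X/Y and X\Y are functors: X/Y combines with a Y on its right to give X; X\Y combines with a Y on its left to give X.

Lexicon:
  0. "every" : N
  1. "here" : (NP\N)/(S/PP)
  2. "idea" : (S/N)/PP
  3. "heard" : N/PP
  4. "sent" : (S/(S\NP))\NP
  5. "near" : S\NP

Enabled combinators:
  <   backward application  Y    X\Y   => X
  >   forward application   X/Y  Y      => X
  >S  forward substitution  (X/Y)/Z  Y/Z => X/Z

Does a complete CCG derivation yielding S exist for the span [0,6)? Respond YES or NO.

YES

[0,6] S   >
  [0,5] S/(S\NP)   <
    [0,4] NP   <
      [0,1] "every" : N
      [1,4] NP\N   >
        [1,2] "here" : (NP\N)/(S/PP)
        [2,4] S/PP   >S
          [2,3] "idea" : (S/N)/PP
          [3,4] "heard" : N/PP
    [4,5] "sent" : (S/(S\NP))\NP
  [5,6] "near" : S\NP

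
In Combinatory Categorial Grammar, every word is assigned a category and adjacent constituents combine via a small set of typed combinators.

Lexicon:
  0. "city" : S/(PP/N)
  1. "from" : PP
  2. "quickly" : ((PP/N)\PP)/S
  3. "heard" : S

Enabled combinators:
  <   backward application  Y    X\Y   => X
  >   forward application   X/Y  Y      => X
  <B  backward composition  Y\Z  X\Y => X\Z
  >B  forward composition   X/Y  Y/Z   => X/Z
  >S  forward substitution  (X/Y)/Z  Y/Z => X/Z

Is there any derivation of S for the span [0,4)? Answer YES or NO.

[0,4] S   >
  [0,1] "city" : S/(PP/N)
  [1,4] PP/N   <
    [1,2] "from" : PP
    [2,4] (PP/N)\PP   >
      [2,3] "quickly" : ((PP/N)\PP)/S
      [3,4] "heard" : S

YES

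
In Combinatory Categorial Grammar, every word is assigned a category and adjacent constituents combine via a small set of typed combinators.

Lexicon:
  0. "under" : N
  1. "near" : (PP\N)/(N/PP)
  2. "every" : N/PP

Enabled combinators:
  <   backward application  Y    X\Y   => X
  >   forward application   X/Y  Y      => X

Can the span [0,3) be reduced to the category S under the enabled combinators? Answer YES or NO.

NO

N (PP\N)/(N/PP) N/PP
CKY chart[0,3] = {PP}; S ∉ chart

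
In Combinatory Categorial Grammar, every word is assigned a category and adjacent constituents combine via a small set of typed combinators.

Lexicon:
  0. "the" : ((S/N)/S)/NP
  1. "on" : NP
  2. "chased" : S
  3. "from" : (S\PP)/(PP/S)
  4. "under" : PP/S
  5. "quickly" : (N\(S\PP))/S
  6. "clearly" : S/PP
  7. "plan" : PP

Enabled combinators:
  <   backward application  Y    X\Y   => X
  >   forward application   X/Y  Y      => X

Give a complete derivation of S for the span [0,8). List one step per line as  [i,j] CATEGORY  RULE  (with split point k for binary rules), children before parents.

[0,8] S   >
  [0,3] S/N   >
    [0,2] (S/N)/S   >
      [0,1] "the" : ((S/N)/S)/NP
      [1,2] "on" : NP
    [2,3] "chased" : S
  [3,8] N   <
    [3,5] S\PP   >
      [3,4] "from" : (S\PP)/(PP/S)
      [4,5] "under" : PP/S
    [5,8] N\(S\PP)   >
      [5,6] "quickly" : (N\(S\PP))/S
      [6,8] S   >
        [6,7] "clearly" : S/PP
        [7,8] "plan" : PP

[0,1] ((S/N)/S)/NP  lex  "the"
[1,2] NP  lex  "on"
[0,2] (S/N)/S  >  k=1
[2,3] S  lex  "chased"
[0,3] S/N  >  k=2
[3,4] (S\PP)/(PP/S)  lex  "from"
[4,5] PP/S  lex  "under"
[3,5] S\PP  >  k=4
[5,6] (N\(S\PP))/S  lex  "quickly"
[6,7] S/PP  lex  "clearly"
[7,8] PP  lex  "plan"
[6,8] S  >  k=7
[5,8] N\(S\PP)  >  k=6
[3,8] N  <  k=5
[0,8] S  >  k=3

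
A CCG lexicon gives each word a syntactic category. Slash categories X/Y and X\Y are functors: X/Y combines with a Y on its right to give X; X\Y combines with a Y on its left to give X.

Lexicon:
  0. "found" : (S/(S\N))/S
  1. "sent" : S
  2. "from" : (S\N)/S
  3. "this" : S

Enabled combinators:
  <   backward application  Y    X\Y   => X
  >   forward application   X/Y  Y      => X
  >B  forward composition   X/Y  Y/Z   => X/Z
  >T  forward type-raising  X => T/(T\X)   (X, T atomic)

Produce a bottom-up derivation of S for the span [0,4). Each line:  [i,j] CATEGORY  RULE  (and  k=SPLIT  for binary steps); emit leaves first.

[0,4] S   >
  [0,2] S/(S\N)   >
    [0,1] "found" : (S/(S\N))/S
    [1,2] "sent" : S
  [2,4] S\N   >
    [2,3] "from" : (S\N)/S
    [3,4] "this" : S

[0,1] (S/(S\N))/S  lex  "found"
[1,2] S  lex  "sent"
[0,2] S/(S\N)  >  k=1
[2,3] (S\N)/S  lex  "from"
[3,4] S  lex  "this"
[2,4] S\N  >  k=3
[0,4] S  >  k=2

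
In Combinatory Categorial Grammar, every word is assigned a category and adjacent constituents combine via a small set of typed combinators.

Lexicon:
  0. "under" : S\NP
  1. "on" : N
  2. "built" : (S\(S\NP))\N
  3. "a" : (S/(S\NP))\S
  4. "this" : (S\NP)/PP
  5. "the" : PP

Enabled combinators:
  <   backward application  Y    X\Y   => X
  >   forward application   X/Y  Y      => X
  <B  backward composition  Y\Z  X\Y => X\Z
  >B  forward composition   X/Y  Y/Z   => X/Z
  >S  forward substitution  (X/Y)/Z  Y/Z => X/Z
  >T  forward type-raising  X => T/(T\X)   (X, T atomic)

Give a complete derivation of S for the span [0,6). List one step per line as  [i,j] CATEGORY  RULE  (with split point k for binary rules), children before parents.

[0,1] S\NP  lex  "under"
[1,2] N  lex  "on"
[2,3] (S\(S\NP))\N  lex  "built"
[1,3] S\(S\NP)  <  k=2
[0,3] S  <  k=1
[3,4] (S/(S\NP))\S  lex  "a"
[0,4] S/(S\NP)  <  k=3
[4,5] (S\NP)/PP  lex  "this"
[5,6] PP  lex  "the"
[4,6] S\NP  >  k=5
[0,6] S  >  k=4

[0,6] S   >
  [0,4] S/(S\NP)   <
    [0,3] S   <
      [0,1] "under" : S\NP
      [1,3] S\(S\NP)   <
        [1,2] "on" : N
        [2,3] "built" : (S\(S\NP))\N
    [3,4] "a" : (S/(S\NP))\S
  [4,6] S\NP   >
    [4,5] "this" : (S\NP)/PP
    [5,6] "the" : PP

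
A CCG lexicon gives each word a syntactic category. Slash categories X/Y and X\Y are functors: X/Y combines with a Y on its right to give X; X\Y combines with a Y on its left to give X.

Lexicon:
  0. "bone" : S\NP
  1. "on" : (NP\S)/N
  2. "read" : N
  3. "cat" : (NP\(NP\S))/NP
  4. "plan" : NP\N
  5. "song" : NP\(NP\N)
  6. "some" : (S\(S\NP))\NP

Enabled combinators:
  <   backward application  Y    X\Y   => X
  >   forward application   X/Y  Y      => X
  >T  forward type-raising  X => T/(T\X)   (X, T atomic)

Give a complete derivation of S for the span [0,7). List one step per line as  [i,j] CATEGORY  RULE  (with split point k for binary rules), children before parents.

[0,1] S\NP  lex  "bone"
[1,2] (NP\S)/N  lex  "on"
[2,3] N  lex  "read"
[1,3] NP\S  >  k=2
[3,4] (NP\(NP\S))/NP  lex  "cat"
[4,5] NP\N  lex  "plan"
[5,6] NP\(NP\N)  lex  "song"
[4,6] NP  <  k=5
[3,6] NP\(NP\S)  >  k=4
[1,6] NP  <  k=3
[6,7] (S\(S\NP))\NP  lex  "some"
[1,7] S\(S\NP)  <  k=6
[0,7] S  <  k=1

[0,7] S   <
  [0,1] "bone" : S\NP
  [1,7] S\(S\NP)   <
    [1,6] NP   <
      [1,3] NP\S   >
        [1,2] "on" : (NP\S)/N
        [2,3] "read" : N
      [3,6] NP\(NP\S)   >
        [3,4] "cat" : (NP\(NP\S))/NP
        [4,6] NP   <
          [4,5] "plan" : NP\N
          [5,6] "song" : NP\(NP\N)
    [6,7] "some" : (S\(S\NP))\NP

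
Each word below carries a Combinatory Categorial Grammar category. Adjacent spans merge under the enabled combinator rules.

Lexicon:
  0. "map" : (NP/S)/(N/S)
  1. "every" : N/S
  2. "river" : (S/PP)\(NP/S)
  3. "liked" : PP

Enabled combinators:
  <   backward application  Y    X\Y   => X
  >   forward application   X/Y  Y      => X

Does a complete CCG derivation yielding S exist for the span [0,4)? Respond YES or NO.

[0,4] S   >
  [0,3] S/PP   <
    [0,2] NP/S   >
      [0,1] "map" : (NP/S)/(N/S)
      [1,2] "every" : N/S
    [2,3] "river" : (S/PP)\(NP/S)
  [3,4] "liked" : PP

YES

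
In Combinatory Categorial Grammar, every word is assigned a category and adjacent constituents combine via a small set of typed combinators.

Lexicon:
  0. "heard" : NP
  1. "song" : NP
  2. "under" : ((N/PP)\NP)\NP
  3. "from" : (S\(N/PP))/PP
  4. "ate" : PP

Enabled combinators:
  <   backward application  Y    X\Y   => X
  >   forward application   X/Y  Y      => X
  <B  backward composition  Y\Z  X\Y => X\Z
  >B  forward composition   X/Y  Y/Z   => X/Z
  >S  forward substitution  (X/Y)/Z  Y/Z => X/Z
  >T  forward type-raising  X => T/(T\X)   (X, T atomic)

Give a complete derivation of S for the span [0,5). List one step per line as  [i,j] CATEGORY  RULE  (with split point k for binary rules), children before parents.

[0,1] NP  lex  "heard"
[0,1] S/(S\NP)  >T
[1,2] NP  lex  "song"
[2,3] ((N/PP)\NP)\NP  lex  "under"
[1,3] (N/PP)\NP  <  k=2
[3,4] (S\(N/PP))/PP  lex  "from"
[4,5] PP  lex  "ate"
[3,5] S\(N/PP)  >  k=4
[1,5] S\NP  <B  k=3
[0,5] S  >  k=1

[0,5] S   >
  [0,1] S/(S\NP)   >T
    [0,1] "heard" : NP
  [1,5] S\NP   <B
    [1,3] (N/PP)\NP   <
      [1,2] "song" : NP
      [2,3] "under" : ((N/PP)\NP)\NP
    [3,5] S\(N/PP)   >
      [3,4] "from" : (S\(N/PP))/PP
      [4,5] "ate" : PP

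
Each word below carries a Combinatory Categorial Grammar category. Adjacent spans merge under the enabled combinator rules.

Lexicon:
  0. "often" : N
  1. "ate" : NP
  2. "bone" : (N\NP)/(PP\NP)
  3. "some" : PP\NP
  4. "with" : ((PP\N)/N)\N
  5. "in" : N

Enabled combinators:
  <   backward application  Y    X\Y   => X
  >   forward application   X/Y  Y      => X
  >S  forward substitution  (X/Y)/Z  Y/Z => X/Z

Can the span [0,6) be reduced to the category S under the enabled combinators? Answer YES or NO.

N NP (N\NP)/(PP\NP) PP\NP ((PP\N)/N)\N N
CKY chart[0,6] = {PP}; S ∉ chart

NO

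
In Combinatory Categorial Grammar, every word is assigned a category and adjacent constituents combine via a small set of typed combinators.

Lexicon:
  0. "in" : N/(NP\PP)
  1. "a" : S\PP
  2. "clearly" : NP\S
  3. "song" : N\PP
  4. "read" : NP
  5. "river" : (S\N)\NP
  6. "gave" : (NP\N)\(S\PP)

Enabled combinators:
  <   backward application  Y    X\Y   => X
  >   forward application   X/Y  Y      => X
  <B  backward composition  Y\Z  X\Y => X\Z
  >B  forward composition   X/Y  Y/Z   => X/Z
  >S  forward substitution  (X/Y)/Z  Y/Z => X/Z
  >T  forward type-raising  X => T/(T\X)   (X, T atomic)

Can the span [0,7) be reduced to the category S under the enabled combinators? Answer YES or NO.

NO

N/(NP\PP) S\PP NP\S N\PP NP (S\N)\NP (NP\N)\(S\PP)
CKY chart[0,7] = {N/(N\NP), NP, NP/(NP\NP), PP/(PP\NP), S/(S\NP)}; S ∉ chart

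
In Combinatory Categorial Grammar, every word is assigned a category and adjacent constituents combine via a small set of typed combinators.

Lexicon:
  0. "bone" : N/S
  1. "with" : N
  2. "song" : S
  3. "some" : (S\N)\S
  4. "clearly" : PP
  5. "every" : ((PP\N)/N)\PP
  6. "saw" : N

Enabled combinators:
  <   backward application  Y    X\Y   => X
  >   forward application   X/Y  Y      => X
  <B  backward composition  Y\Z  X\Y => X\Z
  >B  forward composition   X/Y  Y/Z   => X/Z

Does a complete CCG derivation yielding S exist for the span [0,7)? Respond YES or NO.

N/S N S (S\N)\S PP ((PP\N)/N)\PP N
CKY chart[0,7] = {PP}; S ∉ chart

NO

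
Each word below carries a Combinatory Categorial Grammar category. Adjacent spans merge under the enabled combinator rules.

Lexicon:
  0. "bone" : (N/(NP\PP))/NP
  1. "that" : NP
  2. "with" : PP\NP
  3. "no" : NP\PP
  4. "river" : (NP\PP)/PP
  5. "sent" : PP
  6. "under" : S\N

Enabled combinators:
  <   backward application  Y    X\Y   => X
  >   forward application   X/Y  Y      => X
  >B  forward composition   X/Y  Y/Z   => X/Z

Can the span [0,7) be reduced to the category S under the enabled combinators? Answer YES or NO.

[0,7] S   <
  [0,6] N   >
    [0,4] N/(NP\PP)   >
      [0,1] "bone" : (N/(NP\PP))/NP
      [1,4] NP   <
        [1,3] PP   <
          [1,2] "that" : NP
          [2,3] "with" : PP\NP
        [3,4] "no" : NP\PP
    [4,6] NP\PP   >
      [4,5] "river" : (NP\PP)/PP
      [5,6] "sent" : PP
  [6,7] "under" : S\N

YES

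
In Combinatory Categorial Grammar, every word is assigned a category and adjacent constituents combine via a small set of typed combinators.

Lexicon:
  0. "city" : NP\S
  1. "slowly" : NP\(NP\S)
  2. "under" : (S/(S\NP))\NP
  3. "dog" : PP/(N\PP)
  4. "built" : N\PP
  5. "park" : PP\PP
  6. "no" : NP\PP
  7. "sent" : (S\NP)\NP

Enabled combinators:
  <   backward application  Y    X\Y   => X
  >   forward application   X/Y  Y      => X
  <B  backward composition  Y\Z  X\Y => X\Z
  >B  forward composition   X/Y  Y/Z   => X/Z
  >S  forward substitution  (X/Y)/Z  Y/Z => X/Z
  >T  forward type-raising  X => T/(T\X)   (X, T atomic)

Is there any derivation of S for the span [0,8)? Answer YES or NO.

YES

[0,8] S   >
  [0,3] S/(S\NP)   <
    [0,2] NP   <
      [0,1] "city" : NP\S
      [1,2] "slowly" : NP\(NP\S)
    [2,3] "under" : (S/(S\NP))\NP
  [3,8] S\NP   <
    [3,7] NP   <
      [3,5] PP   >
        [3,4] "dog" : PP/(N\PP)
        [4,5] "built" : N\PP
      [5,7] NP\PP   <B
        [5,6] "park" : PP\PP
        [6,7] "no" : NP\PP
    [7,8] "sent" : (S\NP)\NP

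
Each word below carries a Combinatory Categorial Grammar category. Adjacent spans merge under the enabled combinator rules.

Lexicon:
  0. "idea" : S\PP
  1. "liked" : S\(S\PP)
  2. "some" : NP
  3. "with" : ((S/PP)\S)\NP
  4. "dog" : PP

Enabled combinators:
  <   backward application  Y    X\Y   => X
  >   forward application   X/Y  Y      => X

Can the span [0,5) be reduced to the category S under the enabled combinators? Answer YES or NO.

YES

[0,5] S   >
  [0,4] S/PP   <
    [0,2] S   <
      [0,1] "idea" : S\PP
      [1,2] "liked" : S\(S\PP)
    [2,4] (S/PP)\S   <
      [2,3] "some" : NP
      [3,4] "with" : ((S/PP)\S)\NP
  [4,5] "dog" : PP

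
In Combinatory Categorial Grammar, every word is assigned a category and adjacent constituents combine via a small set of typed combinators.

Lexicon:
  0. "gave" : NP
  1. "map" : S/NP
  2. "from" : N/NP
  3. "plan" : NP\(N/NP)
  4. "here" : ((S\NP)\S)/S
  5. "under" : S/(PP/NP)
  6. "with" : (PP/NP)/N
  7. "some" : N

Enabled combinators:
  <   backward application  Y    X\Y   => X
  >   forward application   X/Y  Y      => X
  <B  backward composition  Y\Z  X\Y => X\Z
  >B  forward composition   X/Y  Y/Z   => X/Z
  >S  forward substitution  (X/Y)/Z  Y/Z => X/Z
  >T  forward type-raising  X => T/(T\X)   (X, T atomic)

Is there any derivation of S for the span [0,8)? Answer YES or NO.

[0,8] S   <
  [0,1] "gave" : NP
  [1,8] S\NP   <
    [1,4] S   >
      [1,2] "map" : S/NP
      [2,4] NP   <
        [2,3] "from" : N/NP
        [3,4] "plan" : NP\(N/NP)
    [4,8] (S\NP)\S   >
      [4,5] "here" : ((S\NP)\S)/S
      [5,8] S   >
        [5,7] S/N   >B
          [5,6] "under" : S/(PP/NP)
          [6,7] "with" : (PP/NP)/N
        [7,8] "some" : N

YES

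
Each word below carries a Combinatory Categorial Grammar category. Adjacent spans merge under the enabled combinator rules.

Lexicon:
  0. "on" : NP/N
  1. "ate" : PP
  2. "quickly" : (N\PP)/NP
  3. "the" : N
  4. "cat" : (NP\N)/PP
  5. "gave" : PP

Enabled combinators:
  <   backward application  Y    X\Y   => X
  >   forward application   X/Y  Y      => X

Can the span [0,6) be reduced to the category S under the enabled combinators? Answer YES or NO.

NP/N PP (N\PP)/NP N (NP\N)/PP PP
CKY chart[0,6] = {NP}; S ∉ chart

NO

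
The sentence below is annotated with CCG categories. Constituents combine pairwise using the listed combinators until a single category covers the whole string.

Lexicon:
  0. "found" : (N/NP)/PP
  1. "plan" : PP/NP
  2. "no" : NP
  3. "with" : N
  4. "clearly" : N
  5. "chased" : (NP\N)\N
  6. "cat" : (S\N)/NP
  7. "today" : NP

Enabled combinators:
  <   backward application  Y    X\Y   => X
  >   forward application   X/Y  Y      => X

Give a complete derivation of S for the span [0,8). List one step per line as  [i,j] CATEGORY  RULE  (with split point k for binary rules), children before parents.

[0,1] (N/NP)/PP  lex  "found"
[1,2] PP/NP  lex  "plan"
[2,3] NP  lex  "no"
[1,3] PP  >  k=2
[0,3] N/NP  >  k=1
[3,4] N  lex  "with"
[4,5] N  lex  "clearly"
[5,6] (NP\N)\N  lex  "chased"
[4,6] NP\N  <  k=5
[3,6] NP  <  k=4
[0,6] N  >  k=3
[6,7] (S\N)/NP  lex  "cat"
[7,8] NP  lex  "today"
[6,8] S\N  >  k=7
[0,8] S  <  k=6

[0,8] S   <
  [0,6] N   >
    [0,3] N/NP   >
      [0,1] "found" : (N/NP)/PP
      [1,3] PP   >
        [1,2] "plan" : PP/NP
        [2,3] "no" : NP
    [3,6] NP   <
      [3,4] "with" : N
      [4,6] NP\N   <
        [4,5] "clearly" : N
        [5,6] "chased" : (NP\N)\N
  [6,8] S\N   >
    [6,7] "cat" : (S\N)/NP
    [7,8] "today" : NP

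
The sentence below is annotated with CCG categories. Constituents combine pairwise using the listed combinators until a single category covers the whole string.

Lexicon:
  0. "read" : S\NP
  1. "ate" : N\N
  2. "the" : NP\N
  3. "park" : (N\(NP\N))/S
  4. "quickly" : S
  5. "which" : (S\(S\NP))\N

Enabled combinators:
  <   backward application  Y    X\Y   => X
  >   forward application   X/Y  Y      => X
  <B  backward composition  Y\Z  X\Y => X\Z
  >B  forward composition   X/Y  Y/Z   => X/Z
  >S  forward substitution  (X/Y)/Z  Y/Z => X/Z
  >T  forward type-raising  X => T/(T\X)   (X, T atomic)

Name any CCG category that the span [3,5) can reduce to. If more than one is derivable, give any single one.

N\(NP\N)

[0,6] S   <
  [0,1] "read" : S\NP
  [1,6] S\(S\NP)   <
    [1,5] N   <
      [1,3] NP\N   <B
        [1,2] "ate" : N\N
        [2,3] "the" : NP\N
      [3,5] N\(NP\N)   >
        [3,4] "park" : (N\(NP\N))/S
        [4,5] "quickly" : S
    [5,6] "which" : (S\(S\NP))\N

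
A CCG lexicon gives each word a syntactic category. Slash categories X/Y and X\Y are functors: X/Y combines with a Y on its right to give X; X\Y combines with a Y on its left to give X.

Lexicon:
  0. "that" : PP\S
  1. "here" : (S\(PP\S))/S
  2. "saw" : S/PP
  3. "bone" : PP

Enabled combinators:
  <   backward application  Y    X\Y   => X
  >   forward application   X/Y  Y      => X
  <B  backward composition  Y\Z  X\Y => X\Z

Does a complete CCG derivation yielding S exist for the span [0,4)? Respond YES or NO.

[0,4] S   <
  [0,1] "that" : PP\S
  [1,4] S\(PP\S)   >
    [1,2] "here" : (S\(PP\S))/S
    [2,4] S   >
      [2,3] "saw" : S/PP
      [3,4] "bone" : PP

YES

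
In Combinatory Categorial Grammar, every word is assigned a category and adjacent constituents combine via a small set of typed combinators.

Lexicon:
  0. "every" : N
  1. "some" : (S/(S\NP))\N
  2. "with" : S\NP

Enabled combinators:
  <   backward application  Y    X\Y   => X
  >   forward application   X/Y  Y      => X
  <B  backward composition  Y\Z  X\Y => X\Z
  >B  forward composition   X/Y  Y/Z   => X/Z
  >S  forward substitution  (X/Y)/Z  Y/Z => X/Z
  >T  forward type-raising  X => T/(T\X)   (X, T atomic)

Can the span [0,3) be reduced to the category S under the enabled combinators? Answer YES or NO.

[0,3] S   >
  [0,2] S/(S\NP)   <
    [0,1] "every" : N
    [1,2] "some" : (S/(S\NP))\N
  [2,3] "with" : S\NP

YES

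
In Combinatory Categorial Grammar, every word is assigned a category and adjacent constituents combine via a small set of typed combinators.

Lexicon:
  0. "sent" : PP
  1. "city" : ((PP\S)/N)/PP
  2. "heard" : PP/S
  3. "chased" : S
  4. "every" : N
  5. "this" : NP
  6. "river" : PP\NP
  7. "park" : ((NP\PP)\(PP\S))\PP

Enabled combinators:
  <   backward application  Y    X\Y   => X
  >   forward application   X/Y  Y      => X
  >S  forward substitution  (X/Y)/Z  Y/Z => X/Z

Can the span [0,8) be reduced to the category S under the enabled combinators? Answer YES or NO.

NO

PP ((PP\S)/N)/PP PP/S S N NP PP\NP ((NP\PP)\(PP\S))\PP
CKY chart[0,8] = {NP}; S ∉ chart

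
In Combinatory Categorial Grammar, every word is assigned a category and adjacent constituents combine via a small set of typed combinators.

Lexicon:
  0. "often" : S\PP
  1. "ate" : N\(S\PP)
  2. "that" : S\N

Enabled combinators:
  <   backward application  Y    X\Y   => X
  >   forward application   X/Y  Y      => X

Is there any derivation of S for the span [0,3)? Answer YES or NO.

YES

[0,3] S   <
  [0,2] N   <
    [0,1] "often" : S\PP
    [1,2] "ate" : N\(S\PP)
  [2,3] "that" : S\N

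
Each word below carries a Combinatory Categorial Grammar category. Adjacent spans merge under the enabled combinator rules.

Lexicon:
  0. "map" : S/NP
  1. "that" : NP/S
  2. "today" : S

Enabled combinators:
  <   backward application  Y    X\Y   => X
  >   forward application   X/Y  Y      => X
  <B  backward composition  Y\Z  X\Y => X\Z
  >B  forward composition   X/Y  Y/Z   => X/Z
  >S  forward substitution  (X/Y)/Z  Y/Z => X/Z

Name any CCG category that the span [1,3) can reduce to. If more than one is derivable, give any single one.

[0,3] S   >
  [0,1] "map" : S/NP
  [1,3] NP   >
    [1,2] "that" : NP/S
    [2,3] "today" : S

NP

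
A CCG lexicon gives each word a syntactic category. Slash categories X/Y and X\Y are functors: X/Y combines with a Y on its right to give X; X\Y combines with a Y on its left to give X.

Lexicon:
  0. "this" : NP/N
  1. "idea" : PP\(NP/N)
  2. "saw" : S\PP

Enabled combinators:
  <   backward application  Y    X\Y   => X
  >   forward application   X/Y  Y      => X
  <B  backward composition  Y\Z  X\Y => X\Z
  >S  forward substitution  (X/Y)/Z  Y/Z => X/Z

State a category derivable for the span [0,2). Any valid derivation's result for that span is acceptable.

PP

[0,3] S   <
  [0,2] PP   <
    [0,1] "this" : NP/N
    [1,2] "idea" : PP\(NP/N)
  [2,3] "saw" : S\PP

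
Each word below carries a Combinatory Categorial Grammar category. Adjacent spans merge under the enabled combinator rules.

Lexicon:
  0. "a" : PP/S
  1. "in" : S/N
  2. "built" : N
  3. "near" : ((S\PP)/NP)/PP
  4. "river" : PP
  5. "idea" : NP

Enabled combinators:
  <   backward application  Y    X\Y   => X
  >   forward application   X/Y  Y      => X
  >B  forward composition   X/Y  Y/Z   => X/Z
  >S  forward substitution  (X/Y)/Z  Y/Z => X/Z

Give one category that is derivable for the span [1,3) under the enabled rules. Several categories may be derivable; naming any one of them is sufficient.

S

[0,6] S   <
  [0,3] PP   >
    [0,1] "a" : PP/S
    [1,3] S   >
      [1,2] "in" : S/N
      [2,3] "built" : N
  [3,6] S\PP   >
    [3,5] (S\PP)/NP   >
      [3,4] "near" : ((S\PP)/NP)/PP
      [4,5] "river" : PP
    [5,6] "idea" : NP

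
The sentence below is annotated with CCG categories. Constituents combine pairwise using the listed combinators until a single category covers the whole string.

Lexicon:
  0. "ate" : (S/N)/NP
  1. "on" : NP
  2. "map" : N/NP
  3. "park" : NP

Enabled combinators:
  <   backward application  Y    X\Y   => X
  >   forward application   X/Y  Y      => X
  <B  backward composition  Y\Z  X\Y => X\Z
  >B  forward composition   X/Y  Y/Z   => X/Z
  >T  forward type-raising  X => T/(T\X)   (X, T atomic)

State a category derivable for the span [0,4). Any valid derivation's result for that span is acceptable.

S

[0,4] S   >
  [0,3] S/NP   >B
    [0,2] S/N   >
      [0,1] "ate" : (S/N)/NP
      [1,2] "on" : NP
    [2,3] "map" : N/NP
  [3,4] "park" : NP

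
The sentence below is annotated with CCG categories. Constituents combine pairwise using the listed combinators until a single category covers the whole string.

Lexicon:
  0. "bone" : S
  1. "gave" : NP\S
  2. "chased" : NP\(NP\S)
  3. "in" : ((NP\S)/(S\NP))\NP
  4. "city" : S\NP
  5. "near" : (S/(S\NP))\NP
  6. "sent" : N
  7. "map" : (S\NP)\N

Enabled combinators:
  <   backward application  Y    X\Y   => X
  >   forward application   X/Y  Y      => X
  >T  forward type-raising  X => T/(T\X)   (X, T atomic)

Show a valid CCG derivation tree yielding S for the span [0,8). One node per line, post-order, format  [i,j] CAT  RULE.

[0,8] S   >
  [0,6] S/(S\NP)   <
    [0,5] NP   <
      [0,1] "bone" : S
      [1,5] NP\S   >
        [1,4] (NP\S)/(S\NP)   <
          [1,3] NP   <
            [1,2] "gave" : NP\S
            [2,3] "chased" : NP\(NP\S)
          [3,4] "in" : ((NP\S)/(S\NP))\NP
        [4,5] "city" : S\NP
    [5,6] "near" : (S/(S\NP))\NP
  [6,8] S\NP   <
    [6,7] "sent" : N
    [7,8] "map" : (S\NP)\N

[0,1] S  lex  "bone"
[1,2] NP\S  lex  "gave"
[2,3] NP\(NP\S)  lex  "chased"
[1,3] NP  <  k=2
[3,4] ((NP\S)/(S\NP))\NP  lex  "in"
[1,4] (NP\S)/(S\NP)  <  k=3
[4,5] S\NP  lex  "city"
[1,5] NP\S  >  k=4
[0,5] NP  <  k=1
[5,6] (S/(S\NP))\NP  lex  "near"
[0,6] S/(S\NP)  <  k=5
[6,7] N  lex  "sent"
[7,8] (S\NP)\N  lex  "map"
[6,8] S\NP  <  k=7
[0,8] S  >  k=6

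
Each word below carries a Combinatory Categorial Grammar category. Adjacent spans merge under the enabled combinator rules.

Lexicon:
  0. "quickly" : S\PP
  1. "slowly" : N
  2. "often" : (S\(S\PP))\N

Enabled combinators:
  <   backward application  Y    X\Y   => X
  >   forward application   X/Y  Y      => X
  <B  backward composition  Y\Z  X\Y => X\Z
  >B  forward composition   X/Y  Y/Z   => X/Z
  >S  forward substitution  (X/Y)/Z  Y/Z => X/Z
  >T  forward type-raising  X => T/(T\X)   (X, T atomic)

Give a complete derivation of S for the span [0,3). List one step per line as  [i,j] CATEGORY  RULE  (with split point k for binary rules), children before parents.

[0,3] S   <
  [0,1] "quickly" : S\PP
  [1,3] S\(S\PP)   <
    [1,2] "slowly" : N
    [2,3] "often" : (S\(S\PP))\N

[0,1] S\PP  lex  "quickly"
[1,2] N  lex  "slowly"
[2,3] (S\(S\PP))\N  lex  "often"
[1,3] S\(S\PP)  <  k=2
[0,3] S  <  k=1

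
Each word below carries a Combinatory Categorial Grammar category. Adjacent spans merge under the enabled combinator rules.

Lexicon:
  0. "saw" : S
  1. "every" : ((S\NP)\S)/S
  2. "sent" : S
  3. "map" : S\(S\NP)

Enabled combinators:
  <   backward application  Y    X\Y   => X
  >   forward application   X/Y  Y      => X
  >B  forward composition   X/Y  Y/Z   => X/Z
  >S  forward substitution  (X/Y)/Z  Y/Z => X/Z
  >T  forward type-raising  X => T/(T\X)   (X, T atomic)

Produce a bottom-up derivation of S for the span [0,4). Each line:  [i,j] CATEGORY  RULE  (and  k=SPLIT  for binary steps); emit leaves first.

[0,4] S   <
  [0,3] S\NP   <
    [0,1] "saw" : S
    [1,3] (S\NP)\S   >
      [1,2] "every" : ((S\NP)\S)/S
      [2,3] "sent" : S
  [3,4] "map" : S\(S\NP)

[0,1] S  lex  "saw"
[1,2] ((S\NP)\S)/S  lex  "every"
[2,3] S  lex  "sent"
[1,3] (S\NP)\S  >  k=2
[0,3] S\NP  <  k=1
[3,4] S\(S\NP)  lex  "map"
[0,4] S  <  k=3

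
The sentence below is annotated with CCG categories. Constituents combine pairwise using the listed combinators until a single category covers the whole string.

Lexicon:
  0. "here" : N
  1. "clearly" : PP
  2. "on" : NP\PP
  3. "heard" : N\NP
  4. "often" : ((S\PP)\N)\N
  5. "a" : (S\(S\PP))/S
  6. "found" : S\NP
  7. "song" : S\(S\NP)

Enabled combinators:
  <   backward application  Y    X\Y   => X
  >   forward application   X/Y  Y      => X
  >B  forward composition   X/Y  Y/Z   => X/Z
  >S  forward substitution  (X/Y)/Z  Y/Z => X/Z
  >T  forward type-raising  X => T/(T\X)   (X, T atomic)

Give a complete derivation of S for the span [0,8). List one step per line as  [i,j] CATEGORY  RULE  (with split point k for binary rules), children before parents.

[0,1] N  lex  "here"
[1,2] PP  lex  "clearly"
[2,3] NP\PP  lex  "on"
[1,3] NP  <  k=2
[3,4] N\NP  lex  "heard"
[1,4] N  <  k=3
[4,5] ((S\PP)\N)\N  lex  "often"
[1,5] (S\PP)\N  <  k=4
[0,5] S\PP  <  k=1
[5,6] (S\(S\PP))/S  lex  "a"
[6,7] S\NP  lex  "found"
[7,8] S\(S\NP)  lex  "song"
[6,8] S  <  k=7
[5,8] S\(S\PP)  >  k=6
[0,8] S  <  k=5

[0,8] S   <
  [0,5] S\PP   <
    [0,1] "here" : N
    [1,5] (S\PP)\N   <
      [1,4] N   <
        [1,3] NP   <
          [1,2] "clearly" : PP
          [2,3] "on" : NP\PP
        [3,4] "heard" : N\NP
      [4,5] "often" : ((S\PP)\N)\N
  [5,8] S\(S\PP)   >
    [5,6] "a" : (S\(S\PP))/S
    [6,8] S   <
      [6,7] "found" : S\NP
      [7,8] "song" : S\(S\NP)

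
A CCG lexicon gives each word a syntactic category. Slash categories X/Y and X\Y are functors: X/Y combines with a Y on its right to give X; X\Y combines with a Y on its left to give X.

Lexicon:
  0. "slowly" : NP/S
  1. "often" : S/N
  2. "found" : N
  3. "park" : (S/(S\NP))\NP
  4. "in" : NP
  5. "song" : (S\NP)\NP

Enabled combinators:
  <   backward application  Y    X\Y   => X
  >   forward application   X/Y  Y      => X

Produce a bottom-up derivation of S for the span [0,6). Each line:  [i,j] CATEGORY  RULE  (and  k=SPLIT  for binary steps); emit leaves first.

[0,6] S   >
  [0,4] S/(S\NP)   <
    [0,3] NP   >
      [0,1] "slowly" : NP/S
      [1,3] S   >
        [1,2] "often" : S/N
        [2,3] "found" : N
    [3,4] "park" : (S/(S\NP))\NP
  [4,6] S\NP   <
    [4,5] "in" : NP
    [5,6] "song" : (S\NP)\NP

[0,1] NP/S  lex  "slowly"
[1,2] S/N  lex  "often"
[2,3] N  lex  "found"
[1,3] S  >  k=2
[0,3] NP  >  k=1
[3,4] (S/(S\NP))\NP  lex  "park"
[0,4] S/(S\NP)  <  k=3
[4,5] NP  lex  "in"
[5,6] (S\NP)\NP  lex  "song"
[4,6] S\NP  <  k=5
[0,6] S  >  k=4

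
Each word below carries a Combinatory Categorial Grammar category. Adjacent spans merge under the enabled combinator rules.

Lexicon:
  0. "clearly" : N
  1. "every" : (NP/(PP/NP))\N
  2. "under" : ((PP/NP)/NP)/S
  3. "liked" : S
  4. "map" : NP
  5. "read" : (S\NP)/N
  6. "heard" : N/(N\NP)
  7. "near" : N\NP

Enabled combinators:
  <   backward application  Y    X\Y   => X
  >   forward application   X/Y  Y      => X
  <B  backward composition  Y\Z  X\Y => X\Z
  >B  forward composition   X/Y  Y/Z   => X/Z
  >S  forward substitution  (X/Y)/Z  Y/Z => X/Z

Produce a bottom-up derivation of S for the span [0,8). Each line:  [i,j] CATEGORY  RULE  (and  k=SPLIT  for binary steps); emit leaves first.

[0,8] S   <
  [0,5] NP   >
    [0,2] NP/(PP/NP)   <
      [0,1] "clearly" : N
      [1,2] "every" : (NP/(PP/NP))\N
    [2,5] PP/NP   >
      [2,4] (PP/NP)/NP   >
        [2,3] "under" : ((PP/NP)/NP)/S
        [3,4] "liked" : S
      [4,5] "map" : NP
  [5,8] S\NP   >
    [5,6] "read" : (S\NP)/N
    [6,8] N   >
      [6,7] "heard" : N/(N\NP)
      [7,8] "near" : N\NP

[0,1] N  lex  "clearly"
[1,2] (NP/(PP/NP))\N  lex  "every"
[0,2] NP/(PP/NP)  <  k=1
[2,3] ((PP/NP)/NP)/S  lex  "under"
[3,4] S  lex  "liked"
[2,4] (PP/NP)/NP  >  k=3
[4,5] NP  lex  "map"
[2,5] PP/NP  >  k=4
[0,5] NP  >  k=2
[5,6] (S\NP)/N  lex  "read"
[6,7] N/(N\NP)  lex  "heard"
[7,8] N\NP  lex  "near"
[6,8] N  >  k=7
[5,8] S\NP  >  k=6
[0,8] S  <  k=5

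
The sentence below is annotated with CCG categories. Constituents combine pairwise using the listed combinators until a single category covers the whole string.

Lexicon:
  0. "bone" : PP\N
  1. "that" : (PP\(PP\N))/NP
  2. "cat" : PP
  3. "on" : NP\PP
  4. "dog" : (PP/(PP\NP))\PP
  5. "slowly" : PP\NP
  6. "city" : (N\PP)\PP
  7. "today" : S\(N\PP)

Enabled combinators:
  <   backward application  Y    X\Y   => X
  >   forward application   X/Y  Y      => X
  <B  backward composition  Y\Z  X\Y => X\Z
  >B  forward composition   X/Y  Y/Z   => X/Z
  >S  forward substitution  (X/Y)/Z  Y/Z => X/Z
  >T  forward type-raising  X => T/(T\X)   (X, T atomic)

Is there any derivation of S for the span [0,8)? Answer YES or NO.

YES

[0,8] S   <
  [0,6] PP   >
    [0,5] PP/(PP\NP)   <
      [0,4] PP   <
        [0,1] "bone" : PP\N
        [1,4] PP\(PP\N)   >
          [1,2] "that" : (PP\(PP\N))/NP
          [2,4] NP   <
            [2,3] "cat" : PP
            [3,4] "on" : NP\PP
      [4,5] "dog" : (PP/(PP\NP))\PP
    [5,6] "slowly" : PP\NP
  [6,8] S\PP   <B
    [6,7] "city" : (N\PP)\PP
    [7,8] "today" : S\(N\PP)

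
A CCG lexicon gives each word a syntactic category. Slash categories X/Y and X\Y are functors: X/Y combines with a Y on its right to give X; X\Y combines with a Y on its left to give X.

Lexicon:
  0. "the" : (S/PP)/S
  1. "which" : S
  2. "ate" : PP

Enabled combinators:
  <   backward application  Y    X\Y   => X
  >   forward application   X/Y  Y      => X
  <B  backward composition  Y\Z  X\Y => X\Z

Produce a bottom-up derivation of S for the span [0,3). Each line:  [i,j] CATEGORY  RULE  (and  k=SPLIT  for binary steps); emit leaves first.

[0,1] (S/PP)/S  lex  "the"
[1,2] S  lex  "which"
[0,2] S/PP  >  k=1
[2,3] PP  lex  "ate"
[0,3] S  >  k=2

[0,3] S   >
  [0,2] S/PP   >
    [0,1] "the" : (S/PP)/S
    [1,2] "which" : S
  [2,3] "ate" : PP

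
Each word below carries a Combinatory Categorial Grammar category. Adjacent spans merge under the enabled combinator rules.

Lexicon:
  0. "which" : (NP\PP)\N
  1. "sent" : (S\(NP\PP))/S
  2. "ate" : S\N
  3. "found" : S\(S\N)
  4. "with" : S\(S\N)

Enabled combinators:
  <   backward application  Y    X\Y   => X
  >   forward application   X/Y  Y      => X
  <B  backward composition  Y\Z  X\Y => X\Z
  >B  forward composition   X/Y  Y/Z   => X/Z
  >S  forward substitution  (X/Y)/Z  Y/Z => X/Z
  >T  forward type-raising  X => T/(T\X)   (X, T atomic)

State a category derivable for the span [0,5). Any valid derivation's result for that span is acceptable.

[0,5] S   <
  [0,4] S\N   <B
    [0,1] "which" : (NP\PP)\N
    [1,4] S\(NP\PP)   >
      [1,2] "sent" : (S\(NP\PP))/S
      [2,4] S   <
        [2,3] "ate" : S\N
        [3,4] "found" : S\(S\N)
  [4,5] "with" : S\(S\N)

S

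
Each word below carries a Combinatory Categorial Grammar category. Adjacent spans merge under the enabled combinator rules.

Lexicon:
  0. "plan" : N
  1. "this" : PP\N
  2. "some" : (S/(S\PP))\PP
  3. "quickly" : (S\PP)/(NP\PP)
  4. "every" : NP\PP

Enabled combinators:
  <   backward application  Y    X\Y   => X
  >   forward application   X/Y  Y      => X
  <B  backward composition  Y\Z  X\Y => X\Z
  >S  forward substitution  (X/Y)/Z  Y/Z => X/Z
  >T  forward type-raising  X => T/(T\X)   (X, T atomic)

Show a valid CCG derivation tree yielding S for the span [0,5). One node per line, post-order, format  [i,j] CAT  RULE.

[0,5] S   >
  [0,3] S/(S\PP)   <
    [0,2] PP   >
      [0,1] PP/(PP\N)   >T
        [0,1] "plan" : N
      [1,2] "this" : PP\N
    [2,3] "some" : (S/(S\PP))\PP
  [3,5] S\PP   >
    [3,4] "quickly" : (S\PP)/(NP\PP)
    [4,5] "every" : NP\PP

[0,1] N  lex  "plan"
[0,1] PP/(PP\N)  >T
[1,2] PP\N  lex  "this"
[0,2] PP  >  k=1
[2,3] (S/(S\PP))\PP  lex  "some"
[0,3] S/(S\PP)  <  k=2
[3,4] (S\PP)/(NP\PP)  lex  "quickly"
[4,5] NP\PP  lex  "every"
[3,5] S\PP  >  k=4
[0,5] S  >  k=3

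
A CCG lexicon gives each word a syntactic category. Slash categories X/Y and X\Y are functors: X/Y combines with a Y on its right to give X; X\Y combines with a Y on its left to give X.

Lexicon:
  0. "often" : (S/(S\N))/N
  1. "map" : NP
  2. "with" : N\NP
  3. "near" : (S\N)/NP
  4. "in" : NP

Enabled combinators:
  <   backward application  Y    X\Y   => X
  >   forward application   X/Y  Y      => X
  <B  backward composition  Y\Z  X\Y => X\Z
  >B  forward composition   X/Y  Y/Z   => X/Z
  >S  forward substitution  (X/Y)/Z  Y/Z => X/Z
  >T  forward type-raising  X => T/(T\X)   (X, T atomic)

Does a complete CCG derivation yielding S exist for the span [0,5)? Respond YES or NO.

[0,5] S   >
  [0,3] S/(S\N)   >
    [0,1] "often" : (S/(S\N))/N
    [1,3] N   >
      [1,2] N/(N\NP)   >T
        [1,2] "map" : NP
      [2,3] "with" : N\NP
  [3,5] S\N   >
    [3,4] "near" : (S\N)/NP
    [4,5] "in" : NP

YES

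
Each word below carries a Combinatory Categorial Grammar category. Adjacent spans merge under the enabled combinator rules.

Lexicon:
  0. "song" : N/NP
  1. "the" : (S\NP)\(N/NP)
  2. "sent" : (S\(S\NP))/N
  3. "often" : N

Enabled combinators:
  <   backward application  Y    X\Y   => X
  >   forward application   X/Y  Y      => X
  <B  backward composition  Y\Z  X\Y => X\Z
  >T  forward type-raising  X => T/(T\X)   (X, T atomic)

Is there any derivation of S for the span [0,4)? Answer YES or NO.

YES

[0,4] S   <
  [0,2] S\NP   <
    [0,1] "song" : N/NP
    [1,2] "the" : (S\NP)\(N/NP)
  [2,4] S\(S\NP)   >
    [2,3] "sent" : (S\(S\NP))/N
    [3,4] "often" : N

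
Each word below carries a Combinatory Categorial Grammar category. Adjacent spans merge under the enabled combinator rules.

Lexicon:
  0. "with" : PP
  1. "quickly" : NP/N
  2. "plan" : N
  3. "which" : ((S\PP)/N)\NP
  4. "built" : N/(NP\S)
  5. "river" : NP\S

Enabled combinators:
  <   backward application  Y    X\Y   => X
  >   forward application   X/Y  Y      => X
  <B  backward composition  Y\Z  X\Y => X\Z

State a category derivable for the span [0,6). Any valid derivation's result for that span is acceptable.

S

[0,6] S   <
  [0,1] "with" : PP
  [1,6] S\PP   >
    [1,4] (S\PP)/N   <
      [1,3] NP   >
        [1,2] "quickly" : NP/N
        [2,3] "plan" : N
      [3,4] "which" : ((S\PP)/N)\NP
    [4,6] N   >
      [4,5] "built" : N/(NP\S)
      [5,6] "river" : NP\S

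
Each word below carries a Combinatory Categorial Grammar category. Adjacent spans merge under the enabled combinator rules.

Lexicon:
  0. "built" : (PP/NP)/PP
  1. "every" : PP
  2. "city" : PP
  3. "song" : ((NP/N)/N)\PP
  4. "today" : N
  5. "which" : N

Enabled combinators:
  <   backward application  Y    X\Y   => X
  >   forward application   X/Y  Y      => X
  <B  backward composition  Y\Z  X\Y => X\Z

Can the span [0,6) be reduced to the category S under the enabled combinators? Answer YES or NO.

NO

(PP/NP)/PP PP PP ((NP/N)/N)\PP N N
CKY chart[0,6] = {PP}; S ∉ chart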